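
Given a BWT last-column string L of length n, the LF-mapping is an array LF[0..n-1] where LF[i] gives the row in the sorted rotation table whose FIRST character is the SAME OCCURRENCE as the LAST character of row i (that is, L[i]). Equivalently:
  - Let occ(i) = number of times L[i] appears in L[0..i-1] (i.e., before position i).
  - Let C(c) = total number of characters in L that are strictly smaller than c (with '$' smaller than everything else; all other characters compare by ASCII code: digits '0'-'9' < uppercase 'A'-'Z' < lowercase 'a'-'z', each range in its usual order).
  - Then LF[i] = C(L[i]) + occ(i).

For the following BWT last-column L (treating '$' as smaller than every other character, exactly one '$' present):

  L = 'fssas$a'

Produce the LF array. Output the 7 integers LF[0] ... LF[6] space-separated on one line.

Char counts: '$':1, 'a':2, 'f':1, 's':3
C (first-col start): C('$')=0, C('a')=1, C('f')=3, C('s')=4
L[0]='f': occ=0, LF[0]=C('f')+0=3+0=3
L[1]='s': occ=0, LF[1]=C('s')+0=4+0=4
L[2]='s': occ=1, LF[2]=C('s')+1=4+1=5
L[3]='a': occ=0, LF[3]=C('a')+0=1+0=1
L[4]='s': occ=2, LF[4]=C('s')+2=4+2=6
L[5]='$': occ=0, LF[5]=C('$')+0=0+0=0
L[6]='a': occ=1, LF[6]=C('a')+1=1+1=2

Answer: 3 4 5 1 6 0 2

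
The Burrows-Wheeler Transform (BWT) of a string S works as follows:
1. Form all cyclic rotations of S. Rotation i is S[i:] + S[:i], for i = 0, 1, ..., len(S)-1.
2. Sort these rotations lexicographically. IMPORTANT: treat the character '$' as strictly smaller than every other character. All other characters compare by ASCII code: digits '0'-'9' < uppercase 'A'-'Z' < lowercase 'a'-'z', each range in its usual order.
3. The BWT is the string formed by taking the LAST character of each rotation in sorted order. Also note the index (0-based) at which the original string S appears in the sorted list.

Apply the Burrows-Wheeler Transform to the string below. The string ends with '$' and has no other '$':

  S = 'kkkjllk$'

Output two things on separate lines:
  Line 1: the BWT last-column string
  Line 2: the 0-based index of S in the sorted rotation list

All 8 rotations (rotation i = S[i:]+S[:i]):
  rot[0] = kkkjllk$
  rot[1] = kkjllk$k
  rot[2] = kjllk$kk
  rot[3] = jllk$kkk
  rot[4] = llk$kkkj
  rot[5] = lk$kkkjl
  rot[6] = k$kkkjll
  rot[7] = $kkkjllk
Sorted (with $ < everything):
  sorted[0] = $kkkjllk  (last char: 'k')
  sorted[1] = jllk$kkk  (last char: 'k')
  sorted[2] = k$kkkjll  (last char: 'l')
  sorted[3] = kjllk$kk  (last char: 'k')
  sorted[4] = kkjllk$k  (last char: 'k')
  sorted[5] = kkkjllk$  (last char: '$')
  sorted[6] = lk$kkkjl  (last char: 'l')
  sorted[7] = llk$kkkj  (last char: 'j')
Last column: kklkk$lj
Original string S is at sorted index 5

Answer: kklkk$lj
5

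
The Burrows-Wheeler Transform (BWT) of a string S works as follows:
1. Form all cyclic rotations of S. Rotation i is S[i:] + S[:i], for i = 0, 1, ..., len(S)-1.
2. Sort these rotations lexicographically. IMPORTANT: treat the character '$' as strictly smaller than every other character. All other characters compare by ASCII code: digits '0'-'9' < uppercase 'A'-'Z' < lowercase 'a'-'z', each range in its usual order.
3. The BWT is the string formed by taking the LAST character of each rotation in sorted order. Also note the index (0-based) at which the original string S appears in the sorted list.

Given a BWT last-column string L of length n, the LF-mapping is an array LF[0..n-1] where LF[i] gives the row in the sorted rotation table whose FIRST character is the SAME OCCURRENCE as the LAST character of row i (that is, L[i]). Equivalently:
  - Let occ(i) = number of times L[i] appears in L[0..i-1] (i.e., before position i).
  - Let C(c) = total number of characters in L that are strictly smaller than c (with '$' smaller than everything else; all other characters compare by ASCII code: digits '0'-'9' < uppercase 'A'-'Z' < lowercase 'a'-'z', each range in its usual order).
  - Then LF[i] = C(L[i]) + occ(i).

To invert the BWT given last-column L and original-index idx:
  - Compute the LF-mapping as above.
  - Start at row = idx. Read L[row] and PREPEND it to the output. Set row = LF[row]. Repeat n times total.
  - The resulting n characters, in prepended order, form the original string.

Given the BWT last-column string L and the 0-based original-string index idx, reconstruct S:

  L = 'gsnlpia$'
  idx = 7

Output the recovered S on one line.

Answer: sapling$

Derivation:
LF mapping: 2 7 5 4 6 3 1 0
Walk LF starting at row 7, prepending L[row]:
  step 1: row=7, L[7]='$', prepend. Next row=LF[7]=0
  step 2: row=0, L[0]='g', prepend. Next row=LF[0]=2
  step 3: row=2, L[2]='n', prepend. Next row=LF[2]=5
  step 4: row=5, L[5]='i', prepend. Next row=LF[5]=3
  step 5: row=3, L[3]='l', prepend. Next row=LF[3]=4
  step 6: row=4, L[4]='p', prepend. Next row=LF[4]=6
  step 7: row=6, L[6]='a', prepend. Next row=LF[6]=1
  step 8: row=1, L[1]='s', prepend. Next row=LF[1]=7
Reversed output: sapling$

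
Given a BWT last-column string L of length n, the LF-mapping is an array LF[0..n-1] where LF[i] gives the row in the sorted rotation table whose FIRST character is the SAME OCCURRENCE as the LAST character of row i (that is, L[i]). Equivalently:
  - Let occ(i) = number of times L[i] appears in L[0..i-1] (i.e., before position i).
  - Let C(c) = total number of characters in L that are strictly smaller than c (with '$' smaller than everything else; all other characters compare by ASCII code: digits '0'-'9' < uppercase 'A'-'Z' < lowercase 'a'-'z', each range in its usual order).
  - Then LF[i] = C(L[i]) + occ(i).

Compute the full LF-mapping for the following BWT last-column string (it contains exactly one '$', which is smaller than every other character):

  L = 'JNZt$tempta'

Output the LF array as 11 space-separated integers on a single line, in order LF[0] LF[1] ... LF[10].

Answer: 1 2 3 8 0 9 5 6 7 10 4

Derivation:
Char counts: '$':1, 'J':1, 'N':1, 'Z':1, 'a':1, 'e':1, 'm':1, 'p':1, 't':3
C (first-col start): C('$')=0, C('J')=1, C('N')=2, C('Z')=3, C('a')=4, C('e')=5, C('m')=6, C('p')=7, C('t')=8
L[0]='J': occ=0, LF[0]=C('J')+0=1+0=1
L[1]='N': occ=0, LF[1]=C('N')+0=2+0=2
L[2]='Z': occ=0, LF[2]=C('Z')+0=3+0=3
L[3]='t': occ=0, LF[3]=C('t')+0=8+0=8
L[4]='$': occ=0, LF[4]=C('$')+0=0+0=0
L[5]='t': occ=1, LF[5]=C('t')+1=8+1=9
L[6]='e': occ=0, LF[6]=C('e')+0=5+0=5
L[7]='m': occ=0, LF[7]=C('m')+0=6+0=6
L[8]='p': occ=0, LF[8]=C('p')+0=7+0=7
L[9]='t': occ=2, LF[9]=C('t')+2=8+2=10
L[10]='a': occ=0, LF[10]=C('a')+0=4+0=4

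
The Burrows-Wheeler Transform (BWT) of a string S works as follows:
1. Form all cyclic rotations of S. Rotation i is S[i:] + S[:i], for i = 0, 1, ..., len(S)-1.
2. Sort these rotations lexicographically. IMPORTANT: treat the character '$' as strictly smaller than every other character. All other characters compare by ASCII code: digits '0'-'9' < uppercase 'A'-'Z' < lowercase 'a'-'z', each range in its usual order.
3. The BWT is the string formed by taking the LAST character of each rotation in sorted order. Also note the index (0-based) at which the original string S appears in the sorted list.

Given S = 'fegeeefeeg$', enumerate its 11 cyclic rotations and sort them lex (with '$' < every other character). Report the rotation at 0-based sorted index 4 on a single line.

Answer: efeeg$fegee

Derivation:
All 11 rotations (rotation i = S[i:]+S[:i]):
  rot[0] = fegeeefeeg$
  rot[1] = egeeefeeg$f
  rot[2] = geeefeeg$fe
  rot[3] = eeefeeg$feg
  rot[4] = eefeeg$fege
  rot[5] = efeeg$fegee
  rot[6] = feeg$fegeee
  rot[7] = eeg$fegeeef
  rot[8] = eg$fegeeefe
  rot[9] = g$fegeeefee
  rot[10] = $fegeeefeeg
Sorted (with $ < everything):
  sorted[0] = $fegeeefeeg
  sorted[1] = eeefeeg$feg
  sorted[2] = eefeeg$fege
  sorted[3] = eeg$fegeeef
  sorted[4] = efeeg$fegee
  sorted[5] = eg$fegeeefe
  sorted[6] = egeeefeeg$f
  sorted[7] = feeg$fegeee
  sorted[8] = fegeeefeeg$
  sorted[9] = g$fegeeefee
  sorted[10] = geeefeeg$fe
sorted[4] = efeeg$fegee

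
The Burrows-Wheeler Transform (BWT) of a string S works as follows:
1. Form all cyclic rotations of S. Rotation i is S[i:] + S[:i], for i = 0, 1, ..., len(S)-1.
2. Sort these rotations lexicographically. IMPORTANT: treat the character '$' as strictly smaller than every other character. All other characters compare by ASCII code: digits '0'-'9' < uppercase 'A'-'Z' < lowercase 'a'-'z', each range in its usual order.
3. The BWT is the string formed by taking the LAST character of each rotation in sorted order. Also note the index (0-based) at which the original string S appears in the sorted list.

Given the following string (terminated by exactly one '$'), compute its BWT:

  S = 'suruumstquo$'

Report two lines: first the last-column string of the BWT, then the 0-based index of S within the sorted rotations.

All 12 rotations (rotation i = S[i:]+S[:i]):
  rot[0] = suruumstquo$
  rot[1] = uruumstquo$s
  rot[2] = ruumstquo$su
  rot[3] = uumstquo$sur
  rot[4] = umstquo$suru
  rot[5] = mstquo$suruu
  rot[6] = stquo$suruum
  rot[7] = tquo$suruums
  rot[8] = quo$suruumst
  rot[9] = uo$suruumstq
  rot[10] = o$suruumstqu
  rot[11] = $suruumstquo
Sorted (with $ < everything):
  sorted[0] = $suruumstquo  (last char: 'o')
  sorted[1] = mstquo$suruu  (last char: 'u')
  sorted[2] = o$suruumstqu  (last char: 'u')
  sorted[3] = quo$suruumst  (last char: 't')
  sorted[4] = ruumstquo$su  (last char: 'u')
  sorted[5] = stquo$suruum  (last char: 'm')
  sorted[6] = suruumstquo$  (last char: '$')
  sorted[7] = tquo$suruums  (last char: 's')
  sorted[8] = umstquo$suru  (last char: 'u')
  sorted[9] = uo$suruumstq  (last char: 'q')
  sorted[10] = uruumstquo$s  (last char: 's')
  sorted[11] = uumstquo$sur  (last char: 'r')
Last column: ouutum$suqsr
Original string S is at sorted index 6

Answer: ouutum$suqsr
6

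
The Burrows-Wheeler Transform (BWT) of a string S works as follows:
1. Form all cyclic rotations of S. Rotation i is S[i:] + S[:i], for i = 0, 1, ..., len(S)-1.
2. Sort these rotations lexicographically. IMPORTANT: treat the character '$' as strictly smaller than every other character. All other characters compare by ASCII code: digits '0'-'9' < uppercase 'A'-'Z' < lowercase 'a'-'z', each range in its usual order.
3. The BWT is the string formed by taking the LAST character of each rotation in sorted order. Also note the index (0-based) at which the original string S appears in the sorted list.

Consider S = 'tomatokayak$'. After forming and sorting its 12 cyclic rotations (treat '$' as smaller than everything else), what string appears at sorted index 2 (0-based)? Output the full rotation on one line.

All 12 rotations (rotation i = S[i:]+S[:i]):
  rot[0] = tomatokayak$
  rot[1] = omatokayak$t
  rot[2] = matokayak$to
  rot[3] = atokayak$tom
  rot[4] = tokayak$toma
  rot[5] = okayak$tomat
  rot[6] = kayak$tomato
  rot[7] = ayak$tomatok
  rot[8] = yak$tomatoka
  rot[9] = ak$tomatokay
  rot[10] = k$tomatokaya
  rot[11] = $tomatokayak
Sorted (with $ < everything):
  sorted[0] = $tomatokayak
  sorted[1] = ak$tomatokay
  sorted[2] = atokayak$tom
  sorted[3] = ayak$tomatok
  sorted[4] = k$tomatokaya
  sorted[5] = kayak$tomato
  sorted[6] = matokayak$to
  sorted[7] = okayak$tomat
  sorted[8] = omatokayak$t
  sorted[9] = tokayak$toma
  sorted[10] = tomatokayak$
  sorted[11] = yak$tomatoka
sorted[2] = atokayak$tom

Answer: atokayak$tom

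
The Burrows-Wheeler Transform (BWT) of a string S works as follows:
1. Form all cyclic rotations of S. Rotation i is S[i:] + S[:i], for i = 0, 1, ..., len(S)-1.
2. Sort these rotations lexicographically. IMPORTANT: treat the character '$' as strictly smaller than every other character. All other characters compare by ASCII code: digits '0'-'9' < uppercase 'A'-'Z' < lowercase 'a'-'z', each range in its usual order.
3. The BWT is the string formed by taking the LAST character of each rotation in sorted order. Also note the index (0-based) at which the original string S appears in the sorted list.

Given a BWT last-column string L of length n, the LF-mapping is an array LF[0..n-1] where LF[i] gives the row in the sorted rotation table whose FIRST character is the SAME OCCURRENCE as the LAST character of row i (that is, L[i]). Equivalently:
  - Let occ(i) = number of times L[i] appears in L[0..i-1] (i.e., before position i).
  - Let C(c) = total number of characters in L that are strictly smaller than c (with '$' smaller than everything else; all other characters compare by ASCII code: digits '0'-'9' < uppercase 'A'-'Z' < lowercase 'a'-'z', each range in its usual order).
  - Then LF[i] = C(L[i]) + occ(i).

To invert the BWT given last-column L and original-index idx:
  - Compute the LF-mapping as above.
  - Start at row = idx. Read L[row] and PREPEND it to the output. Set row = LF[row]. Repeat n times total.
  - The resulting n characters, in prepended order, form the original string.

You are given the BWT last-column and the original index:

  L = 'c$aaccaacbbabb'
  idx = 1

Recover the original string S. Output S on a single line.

LF mapping: 10 0 1 2 11 12 3 4 13 6 7 5 8 9
Walk LF starting at row 1, prepending L[row]:
  step 1: row=1, L[1]='$', prepend. Next row=LF[1]=0
  step 2: row=0, L[0]='c', prepend. Next row=LF[0]=10
  step 3: row=10, L[10]='b', prepend. Next row=LF[10]=7
  step 4: row=7, L[7]='a', prepend. Next row=LF[7]=4
  step 5: row=4, L[4]='c', prepend. Next row=LF[4]=11
  step 6: row=11, L[11]='a', prepend. Next row=LF[11]=5
  step 7: row=5, L[5]='c', prepend. Next row=LF[5]=12
  step 8: row=12, L[12]='b', prepend. Next row=LF[12]=8
  step 9: row=8, L[8]='c', prepend. Next row=LF[8]=13
  step 10: row=13, L[13]='b', prepend. Next row=LF[13]=9
  step 11: row=9, L[9]='b', prepend. Next row=LF[9]=6
  step 12: row=6, L[6]='a', prepend. Next row=LF[6]=3
  step 13: row=3, L[3]='a', prepend. Next row=LF[3]=2
  step 14: row=2, L[2]='a', prepend. Next row=LF[2]=1
Reversed output: aaabbcbcacabc$

Answer: aaabbcbcacabc$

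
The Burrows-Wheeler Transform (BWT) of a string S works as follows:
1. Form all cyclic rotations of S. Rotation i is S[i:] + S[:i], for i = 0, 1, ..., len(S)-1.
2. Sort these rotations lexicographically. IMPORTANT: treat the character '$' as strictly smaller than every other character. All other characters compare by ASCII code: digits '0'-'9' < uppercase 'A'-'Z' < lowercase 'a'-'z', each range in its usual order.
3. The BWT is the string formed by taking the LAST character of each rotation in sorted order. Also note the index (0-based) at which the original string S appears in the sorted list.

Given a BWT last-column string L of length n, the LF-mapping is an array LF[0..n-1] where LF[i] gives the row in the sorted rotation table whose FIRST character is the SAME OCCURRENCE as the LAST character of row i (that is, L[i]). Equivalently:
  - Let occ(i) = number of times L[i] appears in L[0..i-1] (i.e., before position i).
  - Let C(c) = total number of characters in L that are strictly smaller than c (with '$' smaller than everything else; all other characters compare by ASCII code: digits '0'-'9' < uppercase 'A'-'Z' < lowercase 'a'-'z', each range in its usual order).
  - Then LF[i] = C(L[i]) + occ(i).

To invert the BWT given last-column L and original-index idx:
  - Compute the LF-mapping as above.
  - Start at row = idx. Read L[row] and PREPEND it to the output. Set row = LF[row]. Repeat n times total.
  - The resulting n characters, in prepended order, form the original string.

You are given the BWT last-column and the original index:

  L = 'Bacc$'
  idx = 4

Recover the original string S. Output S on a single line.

LF mapping: 1 2 3 4 0
Walk LF starting at row 4, prepending L[row]:
  step 1: row=4, L[4]='$', prepend. Next row=LF[4]=0
  step 2: row=0, L[0]='B', prepend. Next row=LF[0]=1
  step 3: row=1, L[1]='a', prepend. Next row=LF[1]=2
  step 4: row=2, L[2]='c', prepend. Next row=LF[2]=3
  step 5: row=3, L[3]='c', prepend. Next row=LF[3]=4
Reversed output: ccaB$

Answer: ccaB$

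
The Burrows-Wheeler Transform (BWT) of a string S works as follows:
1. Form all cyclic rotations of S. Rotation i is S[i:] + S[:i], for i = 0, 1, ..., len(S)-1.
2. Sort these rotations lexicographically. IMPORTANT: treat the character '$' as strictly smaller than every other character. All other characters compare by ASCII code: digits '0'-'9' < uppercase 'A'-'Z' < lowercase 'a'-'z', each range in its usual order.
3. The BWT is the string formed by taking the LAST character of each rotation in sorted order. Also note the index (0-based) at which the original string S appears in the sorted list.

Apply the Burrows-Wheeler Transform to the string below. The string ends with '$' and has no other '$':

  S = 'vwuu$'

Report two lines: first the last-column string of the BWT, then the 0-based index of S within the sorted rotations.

All 5 rotations (rotation i = S[i:]+S[:i]):
  rot[0] = vwuu$
  rot[1] = wuu$v
  rot[2] = uu$vw
  rot[3] = u$vwu
  rot[4] = $vwuu
Sorted (with $ < everything):
  sorted[0] = $vwuu  (last char: 'u')
  sorted[1] = u$vwu  (last char: 'u')
  sorted[2] = uu$vw  (last char: 'w')
  sorted[3] = vwuu$  (last char: '$')
  sorted[4] = wuu$v  (last char: 'v')
Last column: uuw$v
Original string S is at sorted index 3

Answer: uuw$v
3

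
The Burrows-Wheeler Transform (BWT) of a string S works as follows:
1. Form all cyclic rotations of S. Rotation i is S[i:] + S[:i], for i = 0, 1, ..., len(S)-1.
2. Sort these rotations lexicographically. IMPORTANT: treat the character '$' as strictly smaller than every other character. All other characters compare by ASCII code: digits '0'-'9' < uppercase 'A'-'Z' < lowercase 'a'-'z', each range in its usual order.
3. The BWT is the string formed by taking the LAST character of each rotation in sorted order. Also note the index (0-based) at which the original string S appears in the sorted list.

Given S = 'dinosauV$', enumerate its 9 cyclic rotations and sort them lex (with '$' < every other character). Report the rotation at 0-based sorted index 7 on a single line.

Answer: sauV$dino

Derivation:
All 9 rotations (rotation i = S[i:]+S[:i]):
  rot[0] = dinosauV$
  rot[1] = inosauV$d
  rot[2] = nosauV$di
  rot[3] = osauV$din
  rot[4] = sauV$dino
  rot[5] = auV$dinos
  rot[6] = uV$dinosa
  rot[7] = V$dinosau
  rot[8] = $dinosauV
Sorted (with $ < everything):
  sorted[0] = $dinosauV
  sorted[1] = V$dinosau
  sorted[2] = auV$dinos
  sorted[3] = dinosauV$
  sorted[4] = inosauV$d
  sorted[5] = nosauV$di
  sorted[6] = osauV$din
  sorted[7] = sauV$dino
  sorted[8] = uV$dinosa
sorted[7] = sauV$dino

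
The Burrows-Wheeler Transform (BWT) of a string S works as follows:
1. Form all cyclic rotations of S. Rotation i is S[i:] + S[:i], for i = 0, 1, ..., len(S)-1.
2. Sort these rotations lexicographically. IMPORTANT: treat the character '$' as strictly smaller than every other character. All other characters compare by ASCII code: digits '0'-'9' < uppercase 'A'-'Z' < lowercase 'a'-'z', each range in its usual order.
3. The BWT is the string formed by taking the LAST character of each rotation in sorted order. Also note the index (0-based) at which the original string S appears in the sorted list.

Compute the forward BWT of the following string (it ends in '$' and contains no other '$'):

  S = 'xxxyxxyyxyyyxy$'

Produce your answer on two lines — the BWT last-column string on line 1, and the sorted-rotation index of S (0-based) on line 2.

Answer: y$xyyxxyxxyyyxx
1

Derivation:
All 15 rotations (rotation i = S[i:]+S[:i]):
  rot[0] = xxxyxxyyxyyyxy$
  rot[1] = xxyxxyyxyyyxy$x
  rot[2] = xyxxyyxyyyxy$xx
  rot[3] = yxxyyxyyyxy$xxx
  rot[4] = xxyyxyyyxy$xxxy
  rot[5] = xyyxyyyxy$xxxyx
  rot[6] = yyxyyyxy$xxxyxx
  rot[7] = yxyyyxy$xxxyxxy
  rot[8] = xyyyxy$xxxyxxyy
  rot[9] = yyyxy$xxxyxxyyx
  rot[10] = yyxy$xxxyxxyyxy
  rot[11] = yxy$xxxyxxyyxyy
  rot[12] = xy$xxxyxxyyxyyy
  rot[13] = y$xxxyxxyyxyyyx
  rot[14] = $xxxyxxyyxyyyxy
Sorted (with $ < everything):
  sorted[0] = $xxxyxxyyxyyyxy  (last char: 'y')
  sorted[1] = xxxyxxyyxyyyxy$  (last char: '$')
  sorted[2] = xxyxxyyxyyyxy$x  (last char: 'x')
  sorted[3] = xxyyxyyyxy$xxxy  (last char: 'y')
  sorted[4] = xy$xxxyxxyyxyyy  (last char: 'y')
  sorted[5] = xyxxyyxyyyxy$xx  (last char: 'x')
  sorted[6] = xyyxyyyxy$xxxyx  (last char: 'x')
  sorted[7] = xyyyxy$xxxyxxyy  (last char: 'y')
  sorted[8] = y$xxxyxxyyxyyyx  (last char: 'x')
  sorted[9] = yxxyyxyyyxy$xxx  (last char: 'x')
  sorted[10] = yxy$xxxyxxyyxyy  (last char: 'y')
  sorted[11] = yxyyyxy$xxxyxxy  (last char: 'y')
  sorted[12] = yyxy$xxxyxxyyxy  (last char: 'y')
  sorted[13] = yyxyyyxy$xxxyxx  (last char: 'x')
  sorted[14] = yyyxy$xxxyxxyyx  (last char: 'x')
Last column: y$xyyxxyxxyyyxx
Original string S is at sorted index 1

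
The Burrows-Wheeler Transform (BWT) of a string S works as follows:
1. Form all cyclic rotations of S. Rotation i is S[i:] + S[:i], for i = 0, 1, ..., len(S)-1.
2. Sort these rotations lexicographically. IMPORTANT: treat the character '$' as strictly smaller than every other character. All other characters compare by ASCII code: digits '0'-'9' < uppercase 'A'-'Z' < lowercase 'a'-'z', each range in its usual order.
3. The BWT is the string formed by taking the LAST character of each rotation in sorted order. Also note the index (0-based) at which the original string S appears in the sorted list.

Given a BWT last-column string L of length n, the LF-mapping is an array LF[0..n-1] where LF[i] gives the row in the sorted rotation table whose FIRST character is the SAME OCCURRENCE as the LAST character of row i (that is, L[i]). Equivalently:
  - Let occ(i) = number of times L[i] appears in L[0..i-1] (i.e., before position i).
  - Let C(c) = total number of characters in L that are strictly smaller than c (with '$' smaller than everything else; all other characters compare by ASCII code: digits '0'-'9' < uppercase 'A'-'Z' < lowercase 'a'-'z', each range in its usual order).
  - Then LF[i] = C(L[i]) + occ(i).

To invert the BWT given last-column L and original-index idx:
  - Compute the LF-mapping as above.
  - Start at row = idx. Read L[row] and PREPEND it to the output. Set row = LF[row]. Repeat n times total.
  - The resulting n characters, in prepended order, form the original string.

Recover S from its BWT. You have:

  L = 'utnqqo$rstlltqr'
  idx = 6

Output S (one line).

LF mapping: 14 11 3 5 6 4 0 8 10 12 1 2 13 7 9
Walk LF starting at row 6, prepending L[row]:
  step 1: row=6, L[6]='$', prepend. Next row=LF[6]=0
  step 2: row=0, L[0]='u', prepend. Next row=LF[0]=14
  step 3: row=14, L[14]='r', prepend. Next row=LF[14]=9
  step 4: row=9, L[9]='t', prepend. Next row=LF[9]=12
  step 5: row=12, L[12]='t', prepend. Next row=LF[12]=13
  step 6: row=13, L[13]='q', prepend. Next row=LF[13]=7
  step 7: row=7, L[7]='r', prepend. Next row=LF[7]=8
  step 8: row=8, L[8]='s', prepend. Next row=LF[8]=10
  step 9: row=10, L[10]='l', prepend. Next row=LF[10]=1
  step 10: row=1, L[1]='t', prepend. Next row=LF[1]=11
  step 11: row=11, L[11]='l', prepend. Next row=LF[11]=2
  step 12: row=2, L[2]='n', prepend. Next row=LF[2]=3
  step 13: row=3, L[3]='q', prepend. Next row=LF[3]=5
  step 14: row=5, L[5]='o', prepend. Next row=LF[5]=4
  step 15: row=4, L[4]='q', prepend. Next row=LF[4]=6
Reversed output: qoqnltlsrqttru$

Answer: qoqnltlsrqttru$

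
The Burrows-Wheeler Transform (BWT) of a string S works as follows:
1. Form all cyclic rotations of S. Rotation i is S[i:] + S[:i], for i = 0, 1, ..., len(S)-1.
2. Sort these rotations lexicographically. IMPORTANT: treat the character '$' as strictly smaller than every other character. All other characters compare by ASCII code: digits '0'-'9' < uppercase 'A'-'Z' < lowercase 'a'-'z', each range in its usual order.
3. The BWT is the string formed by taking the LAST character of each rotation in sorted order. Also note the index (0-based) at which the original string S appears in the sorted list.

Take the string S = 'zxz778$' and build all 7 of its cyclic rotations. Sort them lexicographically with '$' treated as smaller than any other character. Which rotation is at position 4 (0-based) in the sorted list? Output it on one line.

All 7 rotations (rotation i = S[i:]+S[:i]):
  rot[0] = zxz778$
  rot[1] = xz778$z
  rot[2] = z778$zx
  rot[3] = 778$zxz
  rot[4] = 78$zxz7
  rot[5] = 8$zxz77
  rot[6] = $zxz778
Sorted (with $ < everything):
  sorted[0] = $zxz778
  sorted[1] = 778$zxz
  sorted[2] = 78$zxz7
  sorted[3] = 8$zxz77
  sorted[4] = xz778$z
  sorted[5] = z778$zx
  sorted[6] = zxz778$
sorted[4] = xz778$z

Answer: xz778$z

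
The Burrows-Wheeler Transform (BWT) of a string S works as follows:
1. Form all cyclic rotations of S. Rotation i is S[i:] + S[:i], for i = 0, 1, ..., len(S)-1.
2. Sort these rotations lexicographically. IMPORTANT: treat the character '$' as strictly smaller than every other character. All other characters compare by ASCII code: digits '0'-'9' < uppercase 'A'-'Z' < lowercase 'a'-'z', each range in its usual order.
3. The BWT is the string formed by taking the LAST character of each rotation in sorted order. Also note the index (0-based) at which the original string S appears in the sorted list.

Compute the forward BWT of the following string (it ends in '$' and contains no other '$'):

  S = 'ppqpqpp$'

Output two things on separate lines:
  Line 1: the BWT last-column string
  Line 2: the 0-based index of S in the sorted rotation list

All 8 rotations (rotation i = S[i:]+S[:i]):
  rot[0] = ppqpqpp$
  rot[1] = pqpqpp$p
  rot[2] = qpqpp$pp
  rot[3] = pqpp$ppq
  rot[4] = qpp$ppqp
  rot[5] = pp$ppqpq
  rot[6] = p$ppqpqp
  rot[7] = $ppqpqpp
Sorted (with $ < everything):
  sorted[0] = $ppqpqpp  (last char: 'p')
  sorted[1] = p$ppqpqp  (last char: 'p')
  sorted[2] = pp$ppqpq  (last char: 'q')
  sorted[3] = ppqpqpp$  (last char: '$')
  sorted[4] = pqpp$ppq  (last char: 'q')
  sorted[5] = pqpqpp$p  (last char: 'p')
  sorted[6] = qpp$ppqp  (last char: 'p')
  sorted[7] = qpqpp$pp  (last char: 'p')
Last column: ppq$qppp
Original string S is at sorted index 3

Answer: ppq$qppp
3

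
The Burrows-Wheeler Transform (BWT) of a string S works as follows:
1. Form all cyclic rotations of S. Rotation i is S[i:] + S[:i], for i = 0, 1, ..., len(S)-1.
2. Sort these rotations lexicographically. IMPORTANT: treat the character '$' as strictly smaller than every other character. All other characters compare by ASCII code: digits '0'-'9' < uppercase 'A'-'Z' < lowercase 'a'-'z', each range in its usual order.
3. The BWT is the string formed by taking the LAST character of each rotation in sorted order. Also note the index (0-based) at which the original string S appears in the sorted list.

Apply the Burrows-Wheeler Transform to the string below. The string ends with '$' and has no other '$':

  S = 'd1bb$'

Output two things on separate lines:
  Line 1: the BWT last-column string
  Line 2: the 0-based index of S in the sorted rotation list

Answer: bdb1$
4

Derivation:
All 5 rotations (rotation i = S[i:]+S[:i]):
  rot[0] = d1bb$
  rot[1] = 1bb$d
  rot[2] = bb$d1
  rot[3] = b$d1b
  rot[4] = $d1bb
Sorted (with $ < everything):
  sorted[0] = $d1bb  (last char: 'b')
  sorted[1] = 1bb$d  (last char: 'd')
  sorted[2] = b$d1b  (last char: 'b')
  sorted[3] = bb$d1  (last char: '1')
  sorted[4] = d1bb$  (last char: '$')
Last column: bdb1$
Original string S is at sorted index 4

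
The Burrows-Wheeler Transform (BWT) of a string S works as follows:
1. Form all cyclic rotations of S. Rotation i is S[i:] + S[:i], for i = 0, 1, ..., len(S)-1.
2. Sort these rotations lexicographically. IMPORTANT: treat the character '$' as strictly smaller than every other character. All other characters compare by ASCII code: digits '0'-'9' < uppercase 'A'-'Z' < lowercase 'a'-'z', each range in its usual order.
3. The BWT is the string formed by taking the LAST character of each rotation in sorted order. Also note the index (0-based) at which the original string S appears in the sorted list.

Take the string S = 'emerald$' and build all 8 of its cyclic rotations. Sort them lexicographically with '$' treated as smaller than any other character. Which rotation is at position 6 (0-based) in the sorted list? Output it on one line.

Answer: merald$e

Derivation:
All 8 rotations (rotation i = S[i:]+S[:i]):
  rot[0] = emerald$
  rot[1] = merald$e
  rot[2] = erald$em
  rot[3] = rald$eme
  rot[4] = ald$emer
  rot[5] = ld$emera
  rot[6] = d$emeral
  rot[7] = $emerald
Sorted (with $ < everything):
  sorted[0] = $emerald
  sorted[1] = ald$emer
  sorted[2] = d$emeral
  sorted[3] = emerald$
  sorted[4] = erald$em
  sorted[5] = ld$emera
  sorted[6] = merald$e
  sorted[7] = rald$eme
sorted[6] = merald$e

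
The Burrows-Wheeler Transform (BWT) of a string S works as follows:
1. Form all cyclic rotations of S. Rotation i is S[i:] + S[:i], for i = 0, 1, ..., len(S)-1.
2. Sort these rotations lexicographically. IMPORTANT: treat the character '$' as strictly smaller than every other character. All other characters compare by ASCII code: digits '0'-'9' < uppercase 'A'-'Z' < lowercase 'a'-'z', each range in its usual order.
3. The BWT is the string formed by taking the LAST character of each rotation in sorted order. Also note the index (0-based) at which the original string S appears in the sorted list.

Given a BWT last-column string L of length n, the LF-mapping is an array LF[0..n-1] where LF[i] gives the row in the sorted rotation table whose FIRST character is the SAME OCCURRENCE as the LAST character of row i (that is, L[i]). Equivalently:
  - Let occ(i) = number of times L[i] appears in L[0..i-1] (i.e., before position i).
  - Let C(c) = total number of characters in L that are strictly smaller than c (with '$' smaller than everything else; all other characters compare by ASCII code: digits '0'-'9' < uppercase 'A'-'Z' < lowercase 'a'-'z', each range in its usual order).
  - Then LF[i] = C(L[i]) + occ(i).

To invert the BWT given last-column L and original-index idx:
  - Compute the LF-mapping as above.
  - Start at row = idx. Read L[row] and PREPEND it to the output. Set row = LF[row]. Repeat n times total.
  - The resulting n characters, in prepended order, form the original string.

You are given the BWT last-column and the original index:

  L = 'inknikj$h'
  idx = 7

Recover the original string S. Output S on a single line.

Answer: nhnijkki$

Derivation:
LF mapping: 2 7 5 8 3 6 4 0 1
Walk LF starting at row 7, prepending L[row]:
  step 1: row=7, L[7]='$', prepend. Next row=LF[7]=0
  step 2: row=0, L[0]='i', prepend. Next row=LF[0]=2
  step 3: row=2, L[2]='k', prepend. Next row=LF[2]=5
  step 4: row=5, L[5]='k', prepend. Next row=LF[5]=6
  step 5: row=6, L[6]='j', prepend. Next row=LF[6]=4
  step 6: row=4, L[4]='i', prepend. Next row=LF[4]=3
  step 7: row=3, L[3]='n', prepend. Next row=LF[3]=8
  step 8: row=8, L[8]='h', prepend. Next row=LF[8]=1
  step 9: row=1, L[1]='n', prepend. Next row=LF[1]=7
Reversed output: nhnijkki$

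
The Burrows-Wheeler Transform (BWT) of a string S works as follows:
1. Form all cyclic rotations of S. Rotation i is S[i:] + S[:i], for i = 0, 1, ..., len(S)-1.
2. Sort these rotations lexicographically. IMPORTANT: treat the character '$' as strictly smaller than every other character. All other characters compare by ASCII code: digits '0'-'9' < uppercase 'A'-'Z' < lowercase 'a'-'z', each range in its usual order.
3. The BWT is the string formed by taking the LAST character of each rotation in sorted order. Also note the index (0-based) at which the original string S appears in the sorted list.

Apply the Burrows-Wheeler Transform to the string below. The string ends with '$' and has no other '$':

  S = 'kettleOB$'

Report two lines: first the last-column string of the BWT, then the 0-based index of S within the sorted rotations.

All 9 rotations (rotation i = S[i:]+S[:i]):
  rot[0] = kettleOB$
  rot[1] = ettleOB$k
  rot[2] = ttleOB$ke
  rot[3] = tleOB$ket
  rot[4] = leOB$kett
  rot[5] = eOB$kettl
  rot[6] = OB$kettle
  rot[7] = B$kettleO
  rot[8] = $kettleOB
Sorted (with $ < everything):
  sorted[0] = $kettleOB  (last char: 'B')
  sorted[1] = B$kettleO  (last char: 'O')
  sorted[2] = OB$kettle  (last char: 'e')
  sorted[3] = eOB$kettl  (last char: 'l')
  sorted[4] = ettleOB$k  (last char: 'k')
  sorted[5] = kettleOB$  (last char: '$')
  sorted[6] = leOB$kett  (last char: 't')
  sorted[7] = tleOB$ket  (last char: 't')
  sorted[8] = ttleOB$ke  (last char: 'e')
Last column: BOelk$tte
Original string S is at sorted index 5

Answer: BOelk$tte
5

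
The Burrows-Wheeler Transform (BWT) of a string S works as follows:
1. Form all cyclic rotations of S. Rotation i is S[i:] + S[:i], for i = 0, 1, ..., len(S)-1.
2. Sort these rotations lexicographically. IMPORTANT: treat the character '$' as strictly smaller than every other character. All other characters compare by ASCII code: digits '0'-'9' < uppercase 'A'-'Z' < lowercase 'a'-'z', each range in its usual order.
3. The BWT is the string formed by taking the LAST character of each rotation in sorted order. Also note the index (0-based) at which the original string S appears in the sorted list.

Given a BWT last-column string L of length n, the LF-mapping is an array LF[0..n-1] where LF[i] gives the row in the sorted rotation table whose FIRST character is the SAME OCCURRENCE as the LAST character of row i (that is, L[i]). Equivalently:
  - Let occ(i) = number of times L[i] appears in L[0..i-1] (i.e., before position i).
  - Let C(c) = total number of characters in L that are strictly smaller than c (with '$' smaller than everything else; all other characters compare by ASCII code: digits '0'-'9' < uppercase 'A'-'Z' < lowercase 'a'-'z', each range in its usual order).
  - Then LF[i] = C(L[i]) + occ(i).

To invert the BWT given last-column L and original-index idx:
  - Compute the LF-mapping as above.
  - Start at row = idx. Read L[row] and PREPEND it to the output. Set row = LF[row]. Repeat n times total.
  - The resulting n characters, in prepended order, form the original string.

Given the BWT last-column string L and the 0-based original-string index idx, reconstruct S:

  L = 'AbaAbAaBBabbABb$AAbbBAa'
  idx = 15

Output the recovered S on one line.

LF mapping: 1 16 12 2 17 3 13 8 9 14 18 19 4 10 20 0 5 6 21 22 11 7 15
Walk LF starting at row 15, prepending L[row]:
  step 1: row=15, L[15]='$', prepend. Next row=LF[15]=0
  step 2: row=0, L[0]='A', prepend. Next row=LF[0]=1
  step 3: row=1, L[1]='b', prepend. Next row=LF[1]=16
  step 4: row=16, L[16]='A', prepend. Next row=LF[16]=5
  step 5: row=5, L[5]='A', prepend. Next row=LF[5]=3
  step 6: row=3, L[3]='A', prepend. Next row=LF[3]=2
  step 7: row=2, L[2]='a', prepend. Next row=LF[2]=12
  step 8: row=12, L[12]='A', prepend. Next row=LF[12]=4
  step 9: row=4, L[4]='b', prepend. Next row=LF[4]=17
  step 10: row=17, L[17]='A', prepend. Next row=LF[17]=6
  step 11: row=6, L[6]='a', prepend. Next row=LF[6]=13
  step 12: row=13, L[13]='B', prepend. Next row=LF[13]=10
  step 13: row=10, L[10]='b', prepend. Next row=LF[10]=18
  step 14: row=18, L[18]='b', prepend. Next row=LF[18]=21
  step 15: row=21, L[21]='A', prepend. Next row=LF[21]=7
  step 16: row=7, L[7]='B', prepend. Next row=LF[7]=8
  step 17: row=8, L[8]='B', prepend. Next row=LF[8]=9
  step 18: row=9, L[9]='a', prepend. Next row=LF[9]=14
  step 19: row=14, L[14]='b', prepend. Next row=LF[14]=20
  step 20: row=20, L[20]='B', prepend. Next row=LF[20]=11
  step 21: row=11, L[11]='b', prepend. Next row=LF[11]=19
  step 22: row=19, L[19]='b', prepend. Next row=LF[19]=22
  step 23: row=22, L[22]='a', prepend. Next row=LF[22]=15
Reversed output: abbBbaBBAbbBaAbAaAAAbA$

Answer: abbBbaBBAbbBaAbAaAAAbA$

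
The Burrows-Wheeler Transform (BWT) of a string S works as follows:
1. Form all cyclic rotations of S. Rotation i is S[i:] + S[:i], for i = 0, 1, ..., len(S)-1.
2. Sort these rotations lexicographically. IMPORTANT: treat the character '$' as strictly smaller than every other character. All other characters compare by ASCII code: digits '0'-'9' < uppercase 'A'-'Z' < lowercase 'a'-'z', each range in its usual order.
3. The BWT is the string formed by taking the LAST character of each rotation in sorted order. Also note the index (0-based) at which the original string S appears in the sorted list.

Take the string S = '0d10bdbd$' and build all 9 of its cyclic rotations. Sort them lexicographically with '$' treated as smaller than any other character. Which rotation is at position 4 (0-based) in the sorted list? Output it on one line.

All 9 rotations (rotation i = S[i:]+S[:i]):
  rot[0] = 0d10bdbd$
  rot[1] = d10bdbd$0
  rot[2] = 10bdbd$0d
  rot[3] = 0bdbd$0d1
  rot[4] = bdbd$0d10
  rot[5] = dbd$0d10b
  rot[6] = bd$0d10bd
  rot[7] = d$0d10bdb
  rot[8] = $0d10bdbd
Sorted (with $ < everything):
  sorted[0] = $0d10bdbd
  sorted[1] = 0bdbd$0d1
  sorted[2] = 0d10bdbd$
  sorted[3] = 10bdbd$0d
  sorted[4] = bd$0d10bd
  sorted[5] = bdbd$0d10
  sorted[6] = d$0d10bdb
  sorted[7] = d10bdbd$0
  sorted[8] = dbd$0d10b
sorted[4] = bd$0d10bd

Answer: bd$0d10bd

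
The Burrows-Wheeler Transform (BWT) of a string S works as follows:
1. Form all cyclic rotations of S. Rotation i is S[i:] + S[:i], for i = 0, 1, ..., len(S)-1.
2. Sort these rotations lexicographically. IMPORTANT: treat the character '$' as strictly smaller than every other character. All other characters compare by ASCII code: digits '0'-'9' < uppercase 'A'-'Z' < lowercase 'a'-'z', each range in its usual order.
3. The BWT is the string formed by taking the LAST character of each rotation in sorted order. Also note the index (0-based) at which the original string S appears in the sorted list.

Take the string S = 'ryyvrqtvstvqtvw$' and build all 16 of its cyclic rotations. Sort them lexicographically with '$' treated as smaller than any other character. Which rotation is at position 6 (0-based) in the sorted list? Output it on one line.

Answer: tvqtvw$ryyvrqtvs

Derivation:
All 16 rotations (rotation i = S[i:]+S[:i]):
  rot[0] = ryyvrqtvstvqtvw$
  rot[1] = yyvrqtvstvqtvw$r
  rot[2] = yvrqtvstvqtvw$ry
  rot[3] = vrqtvstvqtvw$ryy
  rot[4] = rqtvstvqtvw$ryyv
  rot[5] = qtvstvqtvw$ryyvr
  rot[6] = tvstvqtvw$ryyvrq
  rot[7] = vstvqtvw$ryyvrqt
  rot[8] = stvqtvw$ryyvrqtv
  rot[9] = tvqtvw$ryyvrqtvs
  rot[10] = vqtvw$ryyvrqtvst
  rot[11] = qtvw$ryyvrqtvstv
  rot[12] = tvw$ryyvrqtvstvq
  rot[13] = vw$ryyvrqtvstvqt
  rot[14] = w$ryyvrqtvstvqtv
  rot[15] = $ryyvrqtvstvqtvw
Sorted (with $ < everything):
  sorted[0] = $ryyvrqtvstvqtvw
  sorted[1] = qtvstvqtvw$ryyvr
  sorted[2] = qtvw$ryyvrqtvstv
  sorted[3] = rqtvstvqtvw$ryyv
  sorted[4] = ryyvrqtvstvqtvw$
  sorted[5] = stvqtvw$ryyvrqtv
  sorted[6] = tvqtvw$ryyvrqtvs
  sorted[7] = tvstvqtvw$ryyvrq
  sorted[8] = tvw$ryyvrqtvstvq
  sorted[9] = vqtvw$ryyvrqtvst
  sorted[10] = vrqtvstvqtvw$ryy
  sorted[11] = vstvqtvw$ryyvrqt
  sorted[12] = vw$ryyvrqtvstvqt
  sorted[13] = w$ryyvrqtvstvqtv
  sorted[14] = yvrqtvstvqtvw$ry
  sorted[15] = yyvrqtvstvqtvw$r
sorted[6] = tvqtvw$ryyvrqtvs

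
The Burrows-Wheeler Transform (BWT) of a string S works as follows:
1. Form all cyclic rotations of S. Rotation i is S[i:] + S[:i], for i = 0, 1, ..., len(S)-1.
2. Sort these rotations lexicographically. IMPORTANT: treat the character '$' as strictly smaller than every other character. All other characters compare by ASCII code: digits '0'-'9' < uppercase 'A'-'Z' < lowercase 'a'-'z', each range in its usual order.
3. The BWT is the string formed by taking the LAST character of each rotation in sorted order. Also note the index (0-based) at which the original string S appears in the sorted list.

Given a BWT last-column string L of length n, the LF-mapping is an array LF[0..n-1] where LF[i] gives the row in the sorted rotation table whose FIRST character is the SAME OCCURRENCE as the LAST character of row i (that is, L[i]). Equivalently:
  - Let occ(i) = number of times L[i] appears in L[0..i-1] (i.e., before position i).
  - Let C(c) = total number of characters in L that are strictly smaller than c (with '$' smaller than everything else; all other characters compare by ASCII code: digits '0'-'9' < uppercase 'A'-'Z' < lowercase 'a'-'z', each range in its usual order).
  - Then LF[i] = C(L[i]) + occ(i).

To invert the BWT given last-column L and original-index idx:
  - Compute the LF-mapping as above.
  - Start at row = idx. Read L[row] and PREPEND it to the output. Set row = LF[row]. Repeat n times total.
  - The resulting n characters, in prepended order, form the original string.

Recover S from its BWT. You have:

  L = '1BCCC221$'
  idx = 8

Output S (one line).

Answer: C2C1C2B1$

Derivation:
LF mapping: 1 5 6 7 8 3 4 2 0
Walk LF starting at row 8, prepending L[row]:
  step 1: row=8, L[8]='$', prepend. Next row=LF[8]=0
  step 2: row=0, L[0]='1', prepend. Next row=LF[0]=1
  step 3: row=1, L[1]='B', prepend. Next row=LF[1]=5
  step 4: row=5, L[5]='2', prepend. Next row=LF[5]=3
  step 5: row=3, L[3]='C', prepend. Next row=LF[3]=7
  step 6: row=7, L[7]='1', prepend. Next row=LF[7]=2
  step 7: row=2, L[2]='C', prepend. Next row=LF[2]=6
  step 8: row=6, L[6]='2', prepend. Next row=LF[6]=4
  step 9: row=4, L[4]='C', prepend. Next row=LF[4]=8
Reversed output: C2C1C2B1$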